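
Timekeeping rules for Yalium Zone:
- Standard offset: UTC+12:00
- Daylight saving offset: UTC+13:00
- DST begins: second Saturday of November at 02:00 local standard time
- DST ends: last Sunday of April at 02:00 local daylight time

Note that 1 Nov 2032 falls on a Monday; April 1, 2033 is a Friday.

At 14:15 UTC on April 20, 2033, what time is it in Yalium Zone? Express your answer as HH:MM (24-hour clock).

1 November 2032 is a Monday, so the first Saturday is November 6 and the second is November 13.
1 April 2033 is a Friday, so Sundays fall on 3, 10, 17, 24; the last is April 24.
At the standard offset (UTC+12:00), 14:15 UTC + 12h = 02:15 Yalium Zone standard time (rolling into the next day, 21 April 2033).
The standard-time date in Yalium Zone, April 21, 2033, lies within the daylight-saving period (13 November 2032 – 24 April 2033), so Yalium Zone is on daylight time, UTC+13:00.
14:15 UTC + 13h = 03:15 local (rolling into the next day, 21 April 2033).

03:15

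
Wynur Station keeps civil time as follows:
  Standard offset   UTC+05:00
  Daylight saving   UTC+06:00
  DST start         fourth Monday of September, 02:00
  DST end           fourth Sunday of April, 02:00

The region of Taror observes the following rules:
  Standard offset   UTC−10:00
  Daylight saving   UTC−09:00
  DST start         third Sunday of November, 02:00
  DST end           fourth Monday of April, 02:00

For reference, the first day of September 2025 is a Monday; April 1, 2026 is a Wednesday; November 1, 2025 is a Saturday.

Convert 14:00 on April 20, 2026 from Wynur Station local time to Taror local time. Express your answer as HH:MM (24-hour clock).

1 September 2025 is a Monday, so the first Monday is September 1 and the fourth is September 22.
1 April 2026 is a Wednesday, so the first Sunday is April 5 and the fourth is April 26.
April 20, 2026 lies within the daylight-saving period (22 September 2025 – 26 April 2026), so Wynur Station is on daylight time, UTC+06:00.
14:00 Wynur Station − 6h = 08:00 UTC.
1 November 2025 is a Saturday, so the first Sunday is November 2 and the third is November 16.
1 April 2026 is a Wednesday, so the first Monday is April 6 and the fourth is April 27.
At the standard offset (UTC−10:00), 08:00 UTC − 10h = 22:00 Taror standard time (rolling into the previous day, 19 April 2026).
The standard-time date in Taror, April 19, 2026, falls between 16 November 2025 and 27 April 2026, so daylight saving is in effect and Taror is at UTC−09:00.
08:00 UTC − 9h = 23:00 Taror (rolling into the previous day, 19 April 2026).

23:00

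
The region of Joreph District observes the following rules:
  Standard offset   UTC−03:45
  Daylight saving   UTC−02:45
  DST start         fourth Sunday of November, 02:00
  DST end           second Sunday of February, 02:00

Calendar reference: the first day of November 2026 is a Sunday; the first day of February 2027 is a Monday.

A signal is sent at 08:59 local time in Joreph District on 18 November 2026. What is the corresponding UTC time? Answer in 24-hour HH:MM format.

1 November 2026 is a Sunday, so the first Sunday is November 1 and the fourth is November 22.
1 February 2027 is a Monday, so the first Sunday is February 7 and the second is February 14.
Daylight saving runs 22 November 2026 – 14 February 2027; 18 November 2026 is outside that window, so Joreph District is on standard time at UTC−03:45.
08:59 local + 3h45m = 12:44 UTC.

12:44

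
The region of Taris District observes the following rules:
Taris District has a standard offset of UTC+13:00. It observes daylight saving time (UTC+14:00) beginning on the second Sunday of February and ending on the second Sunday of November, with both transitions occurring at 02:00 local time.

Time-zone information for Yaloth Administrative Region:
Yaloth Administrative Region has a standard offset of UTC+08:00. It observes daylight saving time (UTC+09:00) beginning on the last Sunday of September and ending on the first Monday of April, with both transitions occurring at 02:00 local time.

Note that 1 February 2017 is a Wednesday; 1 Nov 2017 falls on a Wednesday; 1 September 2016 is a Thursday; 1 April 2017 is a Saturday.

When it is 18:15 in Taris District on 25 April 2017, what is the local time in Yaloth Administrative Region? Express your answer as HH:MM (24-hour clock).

1 February 2017 is a Wednesday, so the first Sunday is February 5 and the second is February 12.
1 November 2017 is a Wednesday, so the first Sunday is November 5 and the second is November 12.
25 April 2017 falls between 12 February and 12 November, so daylight saving is in effect and Taris District is at UTC+14:00.
18:15 Taris District − 14h = 04:15 UTC.
1 September 2016 is a Thursday, so Sundays fall on 4, 11, 18, 25; the last is September 25.
1 April 2017 is a Saturday, so the first Monday is April 3.
At the standard offset (UTC+08:00), 04:15 UTC + 8h = 12:15 Yaloth Administrative Region standard time.
The standard-time date in Yaloth Administrative Region, 25 April 2017, is outside the daylight-saving period (25 September 2016 – 3 April 2017), so Yaloth Administrative Region is on standard time, UTC+08:00.
04:15 UTC + 8h = 12:15 Yaloth Administrative Region.

12:15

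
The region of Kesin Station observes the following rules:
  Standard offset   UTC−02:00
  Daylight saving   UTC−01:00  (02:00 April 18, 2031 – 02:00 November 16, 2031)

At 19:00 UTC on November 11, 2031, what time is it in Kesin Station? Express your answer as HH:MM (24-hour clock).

At the standard offset (UTC−02:00), 19:00 UTC − 2h = 17:00 Kesin Station standard time.
The standard-time date in Kesin Station, November 11, 2031, lies within the daylight-saving period (18 April – 16 November), so Kesin Station is on daylight time, UTC−01:00.
19:00 UTC − 1h = 18:00 local.

18:00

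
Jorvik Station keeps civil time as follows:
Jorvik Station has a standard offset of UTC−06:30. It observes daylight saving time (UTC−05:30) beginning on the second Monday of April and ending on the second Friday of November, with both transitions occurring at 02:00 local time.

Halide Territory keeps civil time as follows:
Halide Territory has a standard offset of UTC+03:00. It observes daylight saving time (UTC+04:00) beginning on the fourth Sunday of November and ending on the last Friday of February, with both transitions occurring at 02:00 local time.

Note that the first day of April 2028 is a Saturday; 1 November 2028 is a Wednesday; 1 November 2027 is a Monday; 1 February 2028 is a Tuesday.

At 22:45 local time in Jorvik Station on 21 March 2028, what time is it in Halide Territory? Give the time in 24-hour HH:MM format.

1 April 2028 is a Saturday, so the first Monday is April 3 and the second is April 10.
1 November 2028 is a Wednesday, so the first Friday is November 3 and the second is November 10.
Daylight saving runs 10 April – 10 November; 21 March 2028 is outside that window, so Jorvik Station is on standard time at UTC−06:30.
22:45 Jorvik Station + 6h30m = 05:15 UTC (rolling into the next day, 22 March 2028).
1 November 2027 is a Monday, so the first Sunday is November 7 and the fourth is November 28.
1 February 2028 is a Tuesday, so Fridays fall on 4, 11, 18, 25; the last is February 25.
At the standard offset (UTC+03:00), 05:15 UTC + 3h = 08:15 Halide Territory standard time.
Daylight saving runs 28 November 2027 – 25 February 2028; the standard-time date in Halide Territory, 22 March 2028, is outside that window, so Halide Territory is on standard time at UTC+03:00.
05:15 UTC + 3h = 08:15 Halide Territory.

08:15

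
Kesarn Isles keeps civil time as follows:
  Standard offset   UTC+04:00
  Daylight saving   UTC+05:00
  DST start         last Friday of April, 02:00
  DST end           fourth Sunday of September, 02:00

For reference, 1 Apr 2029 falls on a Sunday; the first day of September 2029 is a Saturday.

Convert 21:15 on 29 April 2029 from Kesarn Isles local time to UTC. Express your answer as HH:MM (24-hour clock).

16:15

1 April 2029 is a Sunday, so Fridays fall on 6, 13, 20, 27; the last is April 27.
1 September 2029 is a Saturday, so the first Sunday is September 2 and the fourth is September 23.
29 April 2029 lies within the daylight-saving period (27 April – 23 September), so Kesarn Isles is on daylight time, UTC+05:00.
21:15 local − 5h = 16:15 UTC.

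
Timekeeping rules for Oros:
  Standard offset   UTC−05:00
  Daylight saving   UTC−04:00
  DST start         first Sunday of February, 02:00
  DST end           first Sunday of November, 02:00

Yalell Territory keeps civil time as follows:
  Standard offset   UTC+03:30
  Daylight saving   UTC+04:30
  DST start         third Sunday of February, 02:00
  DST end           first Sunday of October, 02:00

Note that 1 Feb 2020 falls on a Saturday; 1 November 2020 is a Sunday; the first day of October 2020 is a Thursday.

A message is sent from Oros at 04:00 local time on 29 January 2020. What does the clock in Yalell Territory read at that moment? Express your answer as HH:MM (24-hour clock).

1 February 2020 is a Saturday, so the first Sunday is February 2.
1 November 2020 is a Sunday, so the first Sunday is November 1.
29 January 2020 is outside the daylight-saving period (2 February – 1 November), so Oros is on standard time, UTC−05:00.
04:00 Oros + 5h = 09:00 UTC.
1 February 2020 is a Saturday, so the first Sunday is February 2 and the third is February 16.
1 October 2020 is a Thursday, so the first Sunday is October 4.
At the standard offset (UTC+03:30), 09:00 UTC + 3h30m = 12:30 Yalell Territory standard time.
The standard-time date in Yalell Territory, 29 January 2020, does not fall between 16 February and 4 October, so daylight saving is not in effect and Yalell Territory is at UTC+03:30.
09:00 UTC + 3h30m = 12:30 Yalell Territory.

12:30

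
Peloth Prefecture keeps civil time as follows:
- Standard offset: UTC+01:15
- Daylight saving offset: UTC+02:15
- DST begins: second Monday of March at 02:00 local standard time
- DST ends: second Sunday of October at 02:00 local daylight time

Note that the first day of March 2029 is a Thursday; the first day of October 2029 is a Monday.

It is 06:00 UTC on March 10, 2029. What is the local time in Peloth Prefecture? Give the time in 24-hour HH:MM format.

07:15

1 March 2029 is a Thursday, so the first Monday is March 5 and the second is March 12.
1 October 2029 is a Monday, so the first Sunday is October 7 and the second is October 14.
At the standard offset (UTC+01:15), 06:00 UTC + 1h15m = 07:15 Peloth Prefecture standard time.
The standard-time date in Peloth Prefecture, March 10, 2029, does not fall between 12 March and 14 October, so daylight saving is not in effect and Peloth Prefecture is at UTC+01:15.
06:00 UTC + 1h15m = 07:15 local.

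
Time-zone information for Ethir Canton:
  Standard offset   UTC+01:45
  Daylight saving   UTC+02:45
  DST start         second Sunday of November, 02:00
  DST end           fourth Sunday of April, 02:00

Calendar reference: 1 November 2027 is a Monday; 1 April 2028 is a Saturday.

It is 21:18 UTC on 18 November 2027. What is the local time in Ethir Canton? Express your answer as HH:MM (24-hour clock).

1 November 2027 is a Monday, so the first Sunday is November 7 and the second is November 14.
1 April 2028 is a Saturday, so the first Sunday is April 2 and the fourth is April 23.
At the standard offset (UTC+01:45), 21:18 UTC + 1h45m = 23:03 Ethir Canton standard time.
Daylight saving runs 14 November 2027 – 23 April 2028; the standard-time date in Ethir Canton, 18 November 2027, is inside that window, so Ethir Canton is at UTC+02:45.
21:18 UTC + 2h45m = 00:03 local (rolling into the next day, 19 November 2027).

00:03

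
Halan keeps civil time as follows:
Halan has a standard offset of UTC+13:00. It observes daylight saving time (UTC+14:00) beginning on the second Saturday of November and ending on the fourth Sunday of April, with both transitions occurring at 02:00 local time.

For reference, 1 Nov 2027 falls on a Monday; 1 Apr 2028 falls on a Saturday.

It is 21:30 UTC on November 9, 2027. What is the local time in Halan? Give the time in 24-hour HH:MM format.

1 November 2027 is a Monday, so the first Saturday is November 6 and the second is November 13.
1 April 2028 is a Saturday, so the first Sunday is April 2 and the fourth is April 23.
At the standard offset (UTC+13:00), 21:30 UTC + 13h = 10:30 Halan standard time (rolling into the next day, 10 November 2027).
The standard-time date in Halan, November 10, 2027, is outside the daylight-saving period (13 November 2027 – 23 April 2028), so Halan is on standard time, UTC+13:00.
21:30 UTC + 13h = 10:30 local (rolling into the next day, 10 November 2027).

10:30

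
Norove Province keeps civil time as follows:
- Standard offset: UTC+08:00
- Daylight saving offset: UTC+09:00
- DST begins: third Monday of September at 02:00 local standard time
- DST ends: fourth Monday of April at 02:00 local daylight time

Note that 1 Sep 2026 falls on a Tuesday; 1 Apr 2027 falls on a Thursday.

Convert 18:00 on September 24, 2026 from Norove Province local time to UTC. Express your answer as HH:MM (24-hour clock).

1 September 2026 is a Tuesday, so the first Monday is September 7 and the third is September 21.
1 April 2027 is a Thursday, so the first Monday is April 5 and the fourth is April 26.
Daylight saving runs 21 September 2026 – 26 April 2027; September 24, 2026 is inside that window, so Norove Province is at UTC+09:00.
18:00 local − 9h = 09:00 UTC.

09:00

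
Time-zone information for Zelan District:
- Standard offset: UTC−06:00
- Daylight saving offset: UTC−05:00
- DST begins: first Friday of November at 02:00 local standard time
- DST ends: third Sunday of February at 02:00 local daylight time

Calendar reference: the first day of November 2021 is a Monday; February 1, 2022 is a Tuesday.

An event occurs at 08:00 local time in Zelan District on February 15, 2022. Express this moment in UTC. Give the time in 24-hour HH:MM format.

1 November 2021 is a Monday, so the first Friday is November 5.
1 February 2022 is a Tuesday, so the first Sunday is February 6 and the third is February 20.
Daylight saving runs 5 November 2021 – 20 February 2022; February 15, 2022 is inside that window, so Zelan District is at UTC−05:00.
08:00 local + 5h = 13:00 UTC.

13:00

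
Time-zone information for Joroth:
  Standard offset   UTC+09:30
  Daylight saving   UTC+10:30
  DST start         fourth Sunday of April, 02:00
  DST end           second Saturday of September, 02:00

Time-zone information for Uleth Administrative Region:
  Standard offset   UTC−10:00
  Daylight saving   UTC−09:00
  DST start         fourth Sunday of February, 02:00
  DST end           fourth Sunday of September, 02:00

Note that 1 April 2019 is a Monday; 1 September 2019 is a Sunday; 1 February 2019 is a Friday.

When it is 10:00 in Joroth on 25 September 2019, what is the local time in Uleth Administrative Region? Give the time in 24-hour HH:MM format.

1 April 2019 is a Monday, so the first Sunday is April 7 and the fourth is April 28.
1 September 2019 is a Sunday, so the first Saturday is September 7 and the second is September 14.
Daylight saving runs 28 April – 14 September; 25 September 2019 is outside that window, so Joroth is on standard time at UTC+09:30.
10:00 Joroth − 9h30m = 00:30 UTC.
1 February 2019 is a Friday, so the first Sunday is February 3 and the fourth is February 24.
1 September 2019 is a Sunday, so the first Sunday is September 1 and the fourth is September 22.
At the standard offset (UTC−10:00), 00:30 UTC − 10h = 14:30 Uleth Administrative Region standard time (rolling into the previous day, 24 September 2019).
Daylight saving runs 24 February – 22 September; the standard-time date in Uleth Administrative Region, 24 September 2019, is outside that window, so Uleth Administrative Region is on standard time at UTC−10:00.
00:30 UTC − 10h = 14:30 Uleth Administrative Region (rolling into the previous day, 24 September 2019).

14:30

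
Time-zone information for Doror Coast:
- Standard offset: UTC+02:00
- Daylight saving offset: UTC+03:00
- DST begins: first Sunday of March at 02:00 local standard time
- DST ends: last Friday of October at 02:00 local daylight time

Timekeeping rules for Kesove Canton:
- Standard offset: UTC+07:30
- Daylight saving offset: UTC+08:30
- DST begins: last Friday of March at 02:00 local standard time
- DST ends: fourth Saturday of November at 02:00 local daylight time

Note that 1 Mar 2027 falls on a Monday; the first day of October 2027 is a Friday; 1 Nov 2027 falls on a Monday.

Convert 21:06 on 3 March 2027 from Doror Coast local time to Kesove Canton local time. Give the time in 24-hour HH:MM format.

02:36

1 March 2027 is a Monday, so the first Sunday is March 7.
1 October 2027 is a Friday, so Fridays fall on 1, 8, 15, 22, 29; the last is October 29.
3 March 2027 does not fall between 7 March and 29 October, so daylight saving is not in effect and Doror Coast is at UTC+02:00.
21:06 Doror Coast − 2h = 19:06 UTC.
1 March 2027 is a Monday, so Fridays fall on 5, 12, 19, 26; the last is March 26.
1 November 2027 is a Monday, so the first Saturday is November 6 and the fourth is November 27.
At the standard offset (UTC+07:30), 19:06 UTC + 7h30m = 02:36 Kesove Canton standard time (rolling into the next day, 4 March 2027).
Daylight saving runs 26 March – 27 November; the standard-time date in Kesove Canton, 4 March 2027, is outside that window, so Kesove Canton is on standard time at UTC+07:30.
19:06 UTC + 7h30m = 02:36 Kesove Canton (rolling into the next day, 4 March 2027).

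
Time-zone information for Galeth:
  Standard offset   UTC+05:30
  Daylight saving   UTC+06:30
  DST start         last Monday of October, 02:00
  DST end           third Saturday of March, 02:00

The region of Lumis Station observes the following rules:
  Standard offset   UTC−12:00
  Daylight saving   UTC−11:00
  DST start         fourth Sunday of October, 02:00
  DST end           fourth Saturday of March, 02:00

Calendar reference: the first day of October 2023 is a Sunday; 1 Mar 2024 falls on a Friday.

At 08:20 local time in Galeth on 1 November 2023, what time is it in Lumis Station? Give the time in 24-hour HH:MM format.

14:50

1 October 2023 is a Sunday, so Mondays fall on 2, 9, 16, 23, 30; the last is October 30.
1 March 2024 is a Friday, so the first Saturday is March 2 and the third is March 16.
Daylight saving runs 30 October 2023 – 16 March 2024; 1 November 2023 is inside that window, so Galeth is at UTC+06:30.
08:20 Galeth − 6h30m = 01:50 UTC.
1 October 2023 is a Sunday, so the first Sunday is October 1 and the fourth is October 22.
1 March 2024 is a Friday, so the first Saturday is March 2 and the fourth is March 23.
At the standard offset (UTC−12:00), 01:50 UTC − 12h = 13:50 Lumis Station standard time (rolling into the previous day, 31 October 2023).
The standard-time date in Lumis Station, 31 October 2023, lies within the daylight-saving period (22 October 2023 – 23 March 2024), so Lumis Station is on daylight time, UTC−11:00.
01:50 UTC − 11h = 14:50 Lumis Station (rolling into the previous day, 31 October 2023).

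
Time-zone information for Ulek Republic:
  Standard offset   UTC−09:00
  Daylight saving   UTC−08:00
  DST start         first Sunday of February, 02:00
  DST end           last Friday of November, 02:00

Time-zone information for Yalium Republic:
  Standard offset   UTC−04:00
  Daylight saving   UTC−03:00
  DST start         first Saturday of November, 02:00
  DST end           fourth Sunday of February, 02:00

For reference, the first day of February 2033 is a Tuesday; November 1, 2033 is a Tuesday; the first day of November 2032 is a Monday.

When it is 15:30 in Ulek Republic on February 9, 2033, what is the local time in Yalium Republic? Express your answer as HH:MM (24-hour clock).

1 February 2033 is a Tuesday, so the first Sunday is February 6.
1 November 2033 is a Tuesday, so Fridays fall on 4, 11, 18, 25; the last is November 25.
February 9, 2033 falls between 6 February and 25 November, so daylight saving is in effect and Ulek Republic is at UTC−08:00.
15:30 Ulek Republic + 8h = 23:30 UTC.
1 November 2032 is a Monday, so the first Saturday is November 6.
1 February 2033 is a Tuesday, so the first Sunday is February 6 and the fourth is February 27.
At the standard offset (UTC−04:00), 23:30 UTC − 4h = 19:30 Yalium Republic standard time.
Daylight saving runs 6 November 2032 – 27 February 2033; the standard-time date in Yalium Republic, February 9, 2033, is inside that window, so Yalium Republic is at UTC−03:00.
23:30 UTC − 3h = 20:30 Yalium Republic.

20:30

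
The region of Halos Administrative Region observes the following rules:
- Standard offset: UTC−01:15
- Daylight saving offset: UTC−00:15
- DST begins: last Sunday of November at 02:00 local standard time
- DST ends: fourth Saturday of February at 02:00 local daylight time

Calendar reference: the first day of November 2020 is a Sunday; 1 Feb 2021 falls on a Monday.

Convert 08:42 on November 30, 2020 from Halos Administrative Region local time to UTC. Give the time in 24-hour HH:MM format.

08:57

1 November 2020 is a Sunday, so Sundays fall on 1, 8, 15, 22, 29; the last is November 29.
1 February 2021 is a Monday, so the first Saturday is February 6 and the fourth is February 27.
November 30, 2020 lies within the daylight-saving period (29 November 2020 – 27 February 2021), so Halos Administrative Region is on daylight time, UTC−00:15.
08:42 local + 0h15m = 08:57 UTC.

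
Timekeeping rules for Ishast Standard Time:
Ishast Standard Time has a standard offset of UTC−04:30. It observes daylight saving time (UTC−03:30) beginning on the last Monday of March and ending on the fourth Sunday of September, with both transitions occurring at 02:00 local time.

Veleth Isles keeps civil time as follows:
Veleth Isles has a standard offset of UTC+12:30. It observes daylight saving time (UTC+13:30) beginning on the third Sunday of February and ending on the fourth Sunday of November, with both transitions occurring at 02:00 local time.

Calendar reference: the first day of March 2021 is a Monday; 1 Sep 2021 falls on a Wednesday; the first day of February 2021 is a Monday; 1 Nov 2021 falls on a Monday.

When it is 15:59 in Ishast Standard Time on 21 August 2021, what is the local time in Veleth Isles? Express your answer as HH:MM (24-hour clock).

08:59

1 March 2021 is a Monday, so Mondays fall on 1, 8, 15, 22, 29; the last is March 29.
1 September 2021 is a Wednesday, so the first Sunday is September 5 and the fourth is September 26.
21 August 2021 lies within the daylight-saving period (29 March – 26 September), so Ishast Standard Time is on daylight time, UTC−03:30.
15:59 Ishast Standard Time + 3h30m = 19:29 UTC.
1 February 2021 is a Monday, so the first Sunday is February 7 and the third is February 21.
1 November 2021 is a Monday, so the first Sunday is November 7 and the fourth is November 28.
At the standard offset (UTC+12:30), 19:29 UTC + 12h30m = 07:59 Veleth Isles standard time (rolling into the next day, 22 August 2021).
Daylight saving runs 21 February – 28 November; the standard-time date in Veleth Isles, 22 August 2021, is inside that window, so Veleth Isles is at UTC+13:30.
19:29 UTC + 13h30m = 08:59 Veleth Isles (rolling into the next day, 22 August 2021).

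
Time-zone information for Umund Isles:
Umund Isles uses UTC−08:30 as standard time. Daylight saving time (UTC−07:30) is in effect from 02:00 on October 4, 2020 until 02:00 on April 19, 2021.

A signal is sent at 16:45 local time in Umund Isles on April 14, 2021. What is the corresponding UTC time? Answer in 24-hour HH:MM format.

April 14, 2021 falls between 4 October 2020 and 19 April 2021, so daylight saving is in effect and Umund Isles is at UTC−07:30.
16:45 local + 7h30m = 00:15 UTC (rolling into the next day, 15 April 2021).

00:15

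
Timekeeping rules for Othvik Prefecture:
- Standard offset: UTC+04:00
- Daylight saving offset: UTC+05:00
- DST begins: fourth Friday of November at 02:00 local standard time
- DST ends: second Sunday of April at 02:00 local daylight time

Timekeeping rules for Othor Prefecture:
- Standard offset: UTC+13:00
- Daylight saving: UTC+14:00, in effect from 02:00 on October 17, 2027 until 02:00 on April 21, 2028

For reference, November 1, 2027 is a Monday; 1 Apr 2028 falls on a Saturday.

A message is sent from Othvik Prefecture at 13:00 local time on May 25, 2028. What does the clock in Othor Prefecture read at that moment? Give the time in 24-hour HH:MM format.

1 November 2027 is a Monday, so the first Friday is November 5 and the fourth is November 26.
1 April 2028 is a Saturday, so the first Sunday is April 2 and the second is April 9.
Daylight saving runs 26 November 2027 – 9 April 2028; May 25, 2028 is outside that window, so Othvik Prefecture is on standard time at UTC+04:00.
13:00 Othvik Prefecture − 4h = 09:00 UTC.
At the standard offset (UTC+13:00), 09:00 UTC + 13h = 22:00 Othor Prefecture standard time.
The standard-time date in Othor Prefecture, May 25, 2028, does not fall between 17 October 2027 and 21 April 2028, so daylight saving is not in effect and Othor Prefecture is at UTC+13:00.
09:00 UTC + 13h = 22:00 Othor Prefecture.

22:00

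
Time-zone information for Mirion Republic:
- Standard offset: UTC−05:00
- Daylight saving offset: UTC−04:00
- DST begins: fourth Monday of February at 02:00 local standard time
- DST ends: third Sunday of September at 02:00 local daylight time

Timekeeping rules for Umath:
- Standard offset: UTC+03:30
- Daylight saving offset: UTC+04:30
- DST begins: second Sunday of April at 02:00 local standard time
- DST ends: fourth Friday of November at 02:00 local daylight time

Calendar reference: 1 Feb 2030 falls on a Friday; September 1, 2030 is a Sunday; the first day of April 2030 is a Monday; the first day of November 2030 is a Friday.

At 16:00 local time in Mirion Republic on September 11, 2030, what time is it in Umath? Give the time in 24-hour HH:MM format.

1 February 2030 is a Friday, so the first Monday is February 4 and the fourth is February 25.
1 September 2030 is a Sunday, so the first Sunday is September 1 and the third is September 15.
September 11, 2030 falls between 25 February and 15 September, so daylight saving is in effect and Mirion Republic is at UTC−04:00.
16:00 Mirion Republic + 4h = 20:00 UTC.
1 April 2030 is a Monday, so the first Sunday is April 7 and the second is April 14.
1 November 2030 is a Friday, so the first Friday is November 1 and the fourth is November 22.
At the standard offset (UTC+03:30), 20:00 UTC + 3h30m = 23:30 Umath standard time.
Daylight saving runs 14 April – 22 November; the standard-time date in Umath, September 11, 2030, is inside that window, so Umath is at UTC+04:30.
20:00 UTC + 4h30m = 00:30 Umath (rolling into the next day, 12 September 2030).

00:30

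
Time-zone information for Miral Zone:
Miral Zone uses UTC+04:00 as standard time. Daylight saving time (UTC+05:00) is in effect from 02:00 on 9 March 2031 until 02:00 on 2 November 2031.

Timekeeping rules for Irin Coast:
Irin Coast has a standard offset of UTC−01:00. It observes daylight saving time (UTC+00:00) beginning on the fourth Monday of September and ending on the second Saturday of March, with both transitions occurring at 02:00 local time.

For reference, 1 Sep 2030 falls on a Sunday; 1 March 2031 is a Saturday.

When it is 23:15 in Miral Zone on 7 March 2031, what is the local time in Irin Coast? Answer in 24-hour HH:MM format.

Daylight saving runs 9 March – 2 November; 7 March 2031 is outside that window, so Miral Zone is on standard time at UTC+04:00.
23:15 Miral Zone − 4h = 19:15 UTC.
1 September 2030 is a Sunday, so the first Monday is September 2 and the fourth is September 23.
1 March 2031 is a Saturday, so the first Saturday is March 1 and the second is March 8.
At the standard offset (UTC−01:00), 19:15 UTC − 1h = 18:15 Irin Coast standard time.
Daylight saving runs 23 September 2030 – 8 March 2031; the standard-time date in Irin Coast, 7 March 2031, is inside that window, so Irin Coast is at UTC+00:00.
19:15 UTC + 0h = 19:15 Irin Coast.

19:15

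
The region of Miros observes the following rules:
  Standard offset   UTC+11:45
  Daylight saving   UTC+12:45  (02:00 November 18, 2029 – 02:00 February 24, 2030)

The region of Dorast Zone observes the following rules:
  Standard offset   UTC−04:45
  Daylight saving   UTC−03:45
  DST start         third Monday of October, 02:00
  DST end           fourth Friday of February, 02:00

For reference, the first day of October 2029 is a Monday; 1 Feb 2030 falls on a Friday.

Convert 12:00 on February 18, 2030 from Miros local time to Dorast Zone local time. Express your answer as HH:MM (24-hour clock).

19:30

Daylight saving runs 18 November 2029 – 24 February 2030; February 18, 2030 is inside that window, so Miros is at UTC+12:45.
12:00 Miros − 12h45m = 23:15 UTC (rolling into the previous day, 17 February 2030).
1 October 2029 is a Monday, so the first Monday is October 1 and the third is October 15.
1 February 2030 is a Friday, so the first Friday is February 1 and the fourth is February 22.
At the standard offset (UTC−04:45), 23:15 UTC − 4h45m = 18:30 Dorast Zone standard time.
Daylight saving runs 15 October 2029 – 22 February 2030; the standard-time date in Dorast Zone, February 17, 2030, is inside that window, so Dorast Zone is at UTC−03:45.
23:15 UTC − 3h45m = 19:30 Dorast Zone.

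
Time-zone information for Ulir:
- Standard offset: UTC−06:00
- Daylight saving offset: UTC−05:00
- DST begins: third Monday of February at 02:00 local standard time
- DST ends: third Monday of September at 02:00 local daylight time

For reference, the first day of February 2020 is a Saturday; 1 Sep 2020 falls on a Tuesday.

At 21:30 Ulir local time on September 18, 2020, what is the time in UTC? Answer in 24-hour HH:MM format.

02:30

1 February 2020 is a Saturday, so the first Monday is February 3 and the third is February 17.
1 September 2020 is a Tuesday, so the first Monday is September 7 and the third is September 21.
September 18, 2020 falls between 17 February and 21 September, so daylight saving is in effect and Ulir is at UTC−05:00.
21:30 local + 5h = 02:30 UTC (rolling into the next day, 19 September 2020).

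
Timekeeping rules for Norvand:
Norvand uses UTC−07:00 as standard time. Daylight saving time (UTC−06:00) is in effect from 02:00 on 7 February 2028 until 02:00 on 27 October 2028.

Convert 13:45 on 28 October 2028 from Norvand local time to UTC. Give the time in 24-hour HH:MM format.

20:45

Daylight saving runs 7 February – 27 October; 28 October 2028 is outside that window, so Norvand is on standard time at UTC−07:00.
13:45 local + 7h = 20:45 UTC.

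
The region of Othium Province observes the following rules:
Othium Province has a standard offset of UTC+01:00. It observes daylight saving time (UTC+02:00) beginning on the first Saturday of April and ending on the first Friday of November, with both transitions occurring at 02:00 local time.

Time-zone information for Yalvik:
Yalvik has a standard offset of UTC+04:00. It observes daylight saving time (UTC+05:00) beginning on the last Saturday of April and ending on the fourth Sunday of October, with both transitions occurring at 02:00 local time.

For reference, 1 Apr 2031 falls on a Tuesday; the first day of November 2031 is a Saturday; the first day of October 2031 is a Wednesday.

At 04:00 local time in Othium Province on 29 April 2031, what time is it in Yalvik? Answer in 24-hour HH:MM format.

07:00

1 April 2031 is a Tuesday, so the first Saturday is April 5.
1 November 2031 is a Saturday, so the first Friday is November 7.
29 April 2031 lies within the daylight-saving period (5 April – 7 November), so Othium Province is on daylight time, UTC+02:00.
04:00 Othium Province − 2h = 02:00 UTC.
1 April 2031 is a Tuesday, so Saturdays fall on 5, 12, 19, 26; the last is April 26.
1 October 2031 is a Wednesday, so the first Sunday is October 5 and the fourth is October 26.
At the standard offset (UTC+04:00), 02:00 UTC + 4h = 06:00 Yalvik standard time.
Daylight saving runs 26 April – 26 October; the standard-time date in Yalvik, 29 April 2031, is inside that window, so Yalvik is at UTC+05:00.
02:00 UTC + 5h = 07:00 Yalvik.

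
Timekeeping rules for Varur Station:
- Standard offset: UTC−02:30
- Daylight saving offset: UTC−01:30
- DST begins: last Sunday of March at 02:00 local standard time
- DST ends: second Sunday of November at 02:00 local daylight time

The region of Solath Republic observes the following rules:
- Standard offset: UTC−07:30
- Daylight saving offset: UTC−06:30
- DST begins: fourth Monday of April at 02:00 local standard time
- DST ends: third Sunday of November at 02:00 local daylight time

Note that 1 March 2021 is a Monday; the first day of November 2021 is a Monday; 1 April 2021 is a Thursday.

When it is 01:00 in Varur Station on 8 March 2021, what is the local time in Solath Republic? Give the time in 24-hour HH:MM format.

1 March 2021 is a Monday, so Sundays fall on 7, 14, 21, 28; the last is March 28.
1 November 2021 is a Monday, so the first Sunday is November 7 and the second is November 14.
8 March 2021 does not fall between 28 March and 14 November, so daylight saving is not in effect and Varur Station is at UTC−02:30.
01:00 Varur Station + 2h30m = 03:30 UTC.
1 April 2021 is a Thursday, so the first Monday is April 5 and the fourth is April 26.
1 November 2021 is a Monday, so the first Sunday is November 7 and the third is November 21.
At the standard offset (UTC−07:30), 03:30 UTC − 7h30m = 20:00 Solath Republic standard time (rolling into the previous day, 7 March 2021).
The standard-time date in Solath Republic, 7 March 2021, is outside the daylight-saving period (26 April – 21 November), so Solath Republic is on standard time, UTC−07:30.
03:30 UTC − 7h30m = 20:00 Solath Republic (rolling into the previous day, 7 March 2021).

20:00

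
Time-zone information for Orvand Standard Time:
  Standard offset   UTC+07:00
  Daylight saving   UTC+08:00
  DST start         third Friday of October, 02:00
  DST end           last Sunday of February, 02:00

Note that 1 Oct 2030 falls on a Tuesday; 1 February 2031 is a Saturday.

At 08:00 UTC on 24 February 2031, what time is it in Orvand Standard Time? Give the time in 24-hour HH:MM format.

1 October 2030 is a Tuesday, so the first Friday is October 4 and the third is October 18.
1 February 2031 is a Saturday, so Sundays fall on 2, 9, 16, 23; the last is February 23.
At the standard offset (UTC+07:00), 08:00 UTC + 7h = 15:00 Orvand Standard Time standard time.
The standard-time date in Orvand Standard Time, 24 February 2031, does not fall between 18 October 2030 and 23 February 2031, so daylight saving is not in effect and Orvand Standard Time is at UTC+07:00.
08:00 UTC + 7h = 15:00 local.

15:00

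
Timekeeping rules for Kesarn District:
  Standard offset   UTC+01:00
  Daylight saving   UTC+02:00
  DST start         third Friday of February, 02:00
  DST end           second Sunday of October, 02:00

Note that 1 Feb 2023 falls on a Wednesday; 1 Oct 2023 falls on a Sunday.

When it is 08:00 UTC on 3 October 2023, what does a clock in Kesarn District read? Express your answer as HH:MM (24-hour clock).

10:00

1 February 2023 is a Wednesday, so the first Friday is February 3 and the third is February 17.
1 October 2023 is a Sunday, so the first Sunday is October 1 and the second is October 8.
At the standard offset (UTC+01:00), 08:00 UTC + 1h = 09:00 Kesarn District standard time.
The standard-time date in Kesarn District, 3 October 2023, lies within the daylight-saving period (17 February – 8 October), so Kesarn District is on daylight time, UTC+02:00.
08:00 UTC + 2h = 10:00 local.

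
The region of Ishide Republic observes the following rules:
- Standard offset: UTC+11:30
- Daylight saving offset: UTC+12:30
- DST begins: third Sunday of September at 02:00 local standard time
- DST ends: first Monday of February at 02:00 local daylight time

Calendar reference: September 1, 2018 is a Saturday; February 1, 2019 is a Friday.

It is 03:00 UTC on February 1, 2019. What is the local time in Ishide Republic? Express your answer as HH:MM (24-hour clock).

1 September 2018 is a Saturday, so the first Sunday is September 2 and the third is September 16.
1 February 2019 is a Friday, so the first Monday is February 4.
At the standard offset (UTC+11:30), 03:00 UTC + 11h30m = 14:30 Ishide Republic standard time.
Daylight saving runs 16 September 2018 – 4 February 2019; the standard-time date in Ishide Republic, February 1, 2019, is inside that window, so Ishide Republic is at UTC+12:30.
03:00 UTC + 12h30m = 15:30 local.

15:30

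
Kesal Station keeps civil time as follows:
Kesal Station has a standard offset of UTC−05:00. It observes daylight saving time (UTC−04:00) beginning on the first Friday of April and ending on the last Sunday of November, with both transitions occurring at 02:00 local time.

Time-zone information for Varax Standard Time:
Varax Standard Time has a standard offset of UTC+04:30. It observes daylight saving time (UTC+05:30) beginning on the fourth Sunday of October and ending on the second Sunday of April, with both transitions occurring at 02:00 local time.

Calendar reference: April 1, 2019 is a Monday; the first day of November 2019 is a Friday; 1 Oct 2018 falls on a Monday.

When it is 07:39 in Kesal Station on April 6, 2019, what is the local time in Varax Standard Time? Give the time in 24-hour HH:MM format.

1 April 2019 is a Monday, so the first Friday is April 5.
1 November 2019 is a Friday, so Sundays fall on 3, 10, 17, 24; the last is November 24.
April 6, 2019 falls between 5 April and 24 November, so daylight saving is in effect and Kesal Station is at UTC−04:00.
07:39 Kesal Station + 4h = 11:39 UTC.
1 October 2018 is a Monday, so the first Sunday is October 7 and the fourth is October 28.
1 April 2019 is a Monday, so the first Sunday is April 7 and the second is April 14.
At the standard offset (UTC+04:30), 11:39 UTC + 4h30m = 16:09 Varax Standard Time standard time.
The standard-time date in Varax Standard Time, April 6, 2019, lies within the daylight-saving period (28 October 2018 – 14 April 2019), so Varax Standard Time is on daylight time, UTC+05:30.
11:39 UTC + 5h30m = 17:09 Varax Standard Time.

17:09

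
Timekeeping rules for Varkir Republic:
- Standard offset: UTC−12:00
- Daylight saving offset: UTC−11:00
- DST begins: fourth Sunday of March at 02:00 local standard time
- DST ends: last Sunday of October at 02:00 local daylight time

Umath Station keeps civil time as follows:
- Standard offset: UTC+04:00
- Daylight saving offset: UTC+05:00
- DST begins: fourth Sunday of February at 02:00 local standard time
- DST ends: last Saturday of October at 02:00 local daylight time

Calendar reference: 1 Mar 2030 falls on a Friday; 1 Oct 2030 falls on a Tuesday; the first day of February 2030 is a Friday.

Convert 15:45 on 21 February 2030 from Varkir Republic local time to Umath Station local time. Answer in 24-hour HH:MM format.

07:45

1 March 2030 is a Friday, so the first Sunday is March 3 and the fourth is March 24.
1 October 2030 is a Tuesday, so Sundays fall on 6, 13, 20, 27; the last is October 27.
Daylight saving runs 24 March – 27 October; 21 February 2030 is outside that window, so Varkir Republic is on standard time at UTC−12:00.
15:45 Varkir Republic + 12h = 03:45 UTC (rolling into the next day, 22 February 2030).
1 February 2030 is a Friday, so the first Sunday is February 3 and the fourth is February 24.
1 October 2030 is a Tuesday, so Saturdays fall on 5, 12, 19, 26; the last is October 26.
At the standard offset (UTC+04:00), 03:45 UTC + 4h = 07:45 Umath Station standard time.
The standard-time date in Umath Station, 22 February 2030, is outside the daylight-saving period (24 February – 26 October), so Umath Station is on standard time, UTC+04:00.
03:45 UTC + 4h = 07:45 Umath Station.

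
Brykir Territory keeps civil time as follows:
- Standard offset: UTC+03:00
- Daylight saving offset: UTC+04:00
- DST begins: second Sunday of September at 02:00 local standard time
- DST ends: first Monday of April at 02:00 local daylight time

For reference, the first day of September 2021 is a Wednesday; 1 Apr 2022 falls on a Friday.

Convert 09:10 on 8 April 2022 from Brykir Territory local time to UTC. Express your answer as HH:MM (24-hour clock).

06:10

1 September 2021 is a Wednesday, so the first Sunday is September 5 and the second is September 12.
1 April 2022 is a Friday, so the first Monday is April 4.
8 April 2022 does not fall between 12 September 2021 and 4 April 2022, so daylight saving is not in effect and Brykir Territory is at UTC+03:00.
09:10 local − 3h = 06:10 UTC.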